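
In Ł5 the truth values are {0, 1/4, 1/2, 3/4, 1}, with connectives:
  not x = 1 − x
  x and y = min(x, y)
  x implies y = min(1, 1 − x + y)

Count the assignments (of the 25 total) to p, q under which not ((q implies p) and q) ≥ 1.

6

value 1: 6 assignments (counts)
value 3/4: 7 assignments
value 1/2: 7 assignments
value 1/4: 4 assignments
value 0: 1 assignment
So 6 of the 25 assignments meet the threshold.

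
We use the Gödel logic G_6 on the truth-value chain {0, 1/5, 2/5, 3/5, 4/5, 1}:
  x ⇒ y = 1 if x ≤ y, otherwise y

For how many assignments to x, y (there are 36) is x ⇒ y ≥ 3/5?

value 1: 21 assignments (counts)
value 4/5: 1 assignment (counts)
value 3/5: 2 assignments (counts)
value 2/5: 3 assignments
value 1/5: 4 assignments
value 0: 5 assignments
So 24 of the 36 assignments meet the threshold.

24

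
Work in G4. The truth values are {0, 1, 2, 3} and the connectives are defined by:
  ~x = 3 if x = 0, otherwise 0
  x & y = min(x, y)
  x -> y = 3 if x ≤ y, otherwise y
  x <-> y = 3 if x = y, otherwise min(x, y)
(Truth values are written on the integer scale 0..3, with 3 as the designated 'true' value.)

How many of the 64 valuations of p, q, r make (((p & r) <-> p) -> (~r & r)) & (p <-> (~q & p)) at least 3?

3

value 3: 3 assignments (counts)
value 0: 61 assignments
So 3 of the 64 assignments meet the threshold.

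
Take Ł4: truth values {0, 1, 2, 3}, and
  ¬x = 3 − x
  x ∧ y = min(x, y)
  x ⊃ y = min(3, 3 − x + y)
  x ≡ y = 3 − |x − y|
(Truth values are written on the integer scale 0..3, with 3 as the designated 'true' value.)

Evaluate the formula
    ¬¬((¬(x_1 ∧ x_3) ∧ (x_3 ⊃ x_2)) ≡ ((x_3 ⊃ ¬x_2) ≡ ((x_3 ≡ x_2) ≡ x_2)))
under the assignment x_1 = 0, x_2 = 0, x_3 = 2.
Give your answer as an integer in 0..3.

2

x_1 ∧ x_3 = 0 ∧ 2 = 0
¬(x_1 ∧ x_3) = ¬0 = 3
x_3 ⊃ x_2 = 2 ⊃ 0 = 1
¬(x_1 ∧ x_3) ∧ (x_3 ⊃ x_2) = 3 ∧ 1 = 1
¬x_2 = ¬0 = 3
x_3 ⊃ ¬x_2 = 2 ⊃ 3 = 3
x_3 ≡ x_2 = 2 ≡ 0 = 1
(x_3 ≡ x_2) ≡ x_2 = 1 ≡ 0 = 2
(x_3 ⊃ ¬x_2) ≡ ((x_3 ≡ x_2) ≡ x_2) = 3 ≡ 2 = 2
(¬(x_1 ∧ x_3) ∧ (x_3 ⊃ x_2)) ≡ ((x_3 ⊃ ¬x_2) ≡ ((x_3 ≡ x_2) ≡ x_2)) = 1 ≡ 2 = 2
¬((¬(x_1 ∧ x_3) ∧ (x_3 ⊃ x_2)) ≡ ((x_3 ⊃ ¬x_2) ≡ ((x_3 ≡ x_2) ≡ x_2))) = ¬2 = 1
¬¬((¬(x_1 ∧ x_3) ∧ (x_3 ⊃ x_2)) ≡ ((x_3 ⊃ ¬x_2) ≡ ((x_3 ≡ x_2) ≡ x_2))) = ¬1 = 2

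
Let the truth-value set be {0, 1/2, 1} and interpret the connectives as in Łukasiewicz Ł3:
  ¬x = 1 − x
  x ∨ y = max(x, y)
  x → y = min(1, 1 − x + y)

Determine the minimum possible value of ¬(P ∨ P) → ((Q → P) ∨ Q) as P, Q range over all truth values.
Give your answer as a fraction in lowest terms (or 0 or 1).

1/2

Take P = 0, Q = 1/2:
P ∨ P = 0 ∨ 0 = 0
¬(P ∨ P) = ¬0 = 1
Q → P = 1/2 → 0 = 1/2
(Q → P) ∨ Q = 1/2 ∨ 1/2 = 1/2
¬(P ∨ P) → ((Q → P) ∨ Q) = 1 → 1/2 = 1/2
No assignment yields a value below 1/2, so this is the minimum.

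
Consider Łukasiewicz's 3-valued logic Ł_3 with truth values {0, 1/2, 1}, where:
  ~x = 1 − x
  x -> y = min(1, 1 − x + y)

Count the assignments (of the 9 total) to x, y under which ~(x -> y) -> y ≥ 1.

x = 0, y = 0 ↦ 1  ≥
x = 0, y = 1/2 ↦ 1  ≥
x = 0, y = 1 ↦ 1  ≥
x = 1/2, y = 0 ↦ 1/2  <
x = 1/2, y = 1/2 ↦ 1  ≥
x = 1/2, y = 1 ↦ 1  ≥
x = 1, y = 0 ↦ 0  <
x = 1, y = 1/2 ↦ 1  ≥
x = 1, y = 1 ↦ 1  ≥
So 7 of the 9 assignments meet the threshold.

7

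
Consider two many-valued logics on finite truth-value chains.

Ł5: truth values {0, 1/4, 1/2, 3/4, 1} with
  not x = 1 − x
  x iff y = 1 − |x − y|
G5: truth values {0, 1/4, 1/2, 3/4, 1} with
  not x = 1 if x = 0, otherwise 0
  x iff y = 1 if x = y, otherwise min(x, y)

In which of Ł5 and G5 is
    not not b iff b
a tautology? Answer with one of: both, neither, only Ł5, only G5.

In Ł5: every assignment gives 1 — tautology.
In G5: at b = 1/4 the value is 1/4 — not a tautology.

only Ł5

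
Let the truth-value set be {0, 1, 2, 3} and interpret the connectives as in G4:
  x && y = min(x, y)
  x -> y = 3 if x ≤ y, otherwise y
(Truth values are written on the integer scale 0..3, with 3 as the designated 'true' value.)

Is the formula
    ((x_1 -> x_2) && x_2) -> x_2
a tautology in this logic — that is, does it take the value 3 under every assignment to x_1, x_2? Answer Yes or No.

x_1 = 0, x_2 = 0 ↦ 3
x_1 = 0, x_2 = 1 ↦ 3
x_1 = 0, x_2 = 2 ↦ 3
x_1 = 0, x_2 = 3 ↦ 3
x_1 = 1, x_2 = 0 ↦ 3
x_1 = 1, x_2 = 1 ↦ 3
x_1 = 1, x_2 = 2 ↦ 3
x_1 = 1, x_2 = 3 ↦ 3
x_1 = 2, x_2 = 0 ↦ 3
x_1 = 2, x_2 = 1 ↦ 3
x_1 = 2, x_2 = 2 ↦ 3
x_1 = 2, x_2 = 3 ↦ 3
x_1 = 3, x_2 = 0 ↦ 3
x_1 = 3, x_2 = 1 ↦ 3
x_1 = 3, x_2 = 2 ↦ 3
x_1 = 3, x_2 = 3 ↦ 3
Every assignment gives a value ≥ 3.

Yes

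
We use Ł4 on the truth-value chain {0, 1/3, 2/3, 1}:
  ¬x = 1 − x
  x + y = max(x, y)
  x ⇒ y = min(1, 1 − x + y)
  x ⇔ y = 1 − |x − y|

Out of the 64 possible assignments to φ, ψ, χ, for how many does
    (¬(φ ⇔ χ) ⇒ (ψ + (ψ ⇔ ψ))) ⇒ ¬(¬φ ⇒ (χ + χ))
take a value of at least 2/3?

12

value 1: 4 assignments (counts)
value 2/3: 8 assignments (counts)
value 1/3: 12 assignments
value 0: 40 assignments
So 12 of the 64 assignments meet the threshold.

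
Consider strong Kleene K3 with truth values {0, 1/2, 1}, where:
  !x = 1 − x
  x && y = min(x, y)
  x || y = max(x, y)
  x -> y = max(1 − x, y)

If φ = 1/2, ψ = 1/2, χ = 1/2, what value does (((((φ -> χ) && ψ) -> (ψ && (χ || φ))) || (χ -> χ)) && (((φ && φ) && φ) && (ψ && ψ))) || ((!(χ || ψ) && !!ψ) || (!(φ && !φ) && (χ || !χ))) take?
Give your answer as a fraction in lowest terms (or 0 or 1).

1/2

φ -> χ = 1/2 -> 1/2 = 1/2
(φ -> χ) && ψ = 1/2 && 1/2 = 1/2
χ || φ = 1/2 || 1/2 = 1/2
ψ && (χ || φ) = 1/2 && 1/2 = 1/2
((φ -> χ) && ψ) -> (ψ && (χ || φ)) = 1/2 -> 1/2 = 1/2
χ -> χ = 1/2 -> 1/2 = 1/2
(((φ -> χ) && ψ) -> (ψ && (χ || φ))) || (χ -> χ) = 1/2 || 1/2 = 1/2
φ && φ = 1/2 && 1/2 = 1/2
(φ && φ) && φ = 1/2 && 1/2 = 1/2
ψ && ψ = 1/2 && 1/2 = 1/2
((φ && φ) && φ) && (ψ && ψ) = 1/2 && 1/2 = 1/2
((((φ -> χ) && ψ) -> (ψ && (χ || φ))) || (χ -> χ)) && (((φ && φ) && φ) && (ψ && ψ)) = 1/2 && 1/2 = 1/2
χ || ψ = 1/2 || 1/2 = 1/2
!(χ || ψ) = !1/2 = 1/2
!ψ = !1/2 = 1/2
!!ψ = !1/2 = 1/2
!(χ || ψ) && !!ψ = 1/2 && 1/2 = 1/2
!φ = !1/2 = 1/2
φ && !φ = 1/2 && 1/2 = 1/2
!(φ && !φ) = !1/2 = 1/2
!χ = !1/2 = 1/2
χ || !χ = 1/2 || 1/2 = 1/2
!(φ && !φ) && (χ || !χ) = 1/2 && 1/2 = 1/2
(!(χ || ψ) && !!ψ) || (!(φ && !φ) && (χ || !χ)) = 1/2 || 1/2 = 1/2
(((((φ -> χ) && ψ) -> (ψ && (χ || φ))) || (χ -> χ)) && (((φ && φ) && φ) && (ψ && ψ))) || ((!(χ || ψ) && !!ψ) || (!(φ && !φ) && (χ || !χ))) = 1/2 || 1/2 = 1/2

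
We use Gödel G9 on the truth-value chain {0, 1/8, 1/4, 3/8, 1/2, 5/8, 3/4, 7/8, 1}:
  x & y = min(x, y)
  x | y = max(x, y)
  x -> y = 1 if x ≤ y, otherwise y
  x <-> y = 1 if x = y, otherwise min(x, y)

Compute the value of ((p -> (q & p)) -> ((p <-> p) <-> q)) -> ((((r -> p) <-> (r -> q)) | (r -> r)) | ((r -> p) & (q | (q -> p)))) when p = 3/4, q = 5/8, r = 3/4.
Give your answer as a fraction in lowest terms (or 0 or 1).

1

q & p = 5/8 & 3/4 = 5/8
p -> (q & p) = 3/4 -> 5/8 = 5/8
p <-> p = 3/4 <-> 3/4 = 1
(p <-> p) <-> q = 1 <-> 5/8 = 5/8
(p -> (q & p)) -> ((p <-> p) <-> q) = 5/8 -> 5/8 = 1
r -> p = 3/4 -> 3/4 = 1
r -> q = 3/4 -> 5/8 = 5/8
(r -> p) <-> (r -> q) = 1 <-> 5/8 = 5/8
r -> r = 3/4 -> 3/4 = 1
((r -> p) <-> (r -> q)) | (r -> r) = 5/8 | 1 = 1
r -> p = 3/4 -> 3/4 = 1
q -> p = 5/8 -> 3/4 = 1
q | (q -> p) = 5/8 | 1 = 1
(r -> p) & (q | (q -> p)) = 1 & 1 = 1
(((r -> p) <-> (r -> q)) | (r -> r)) | ((r -> p) & (q | (q -> p))) = 1 | 1 = 1
((p -> (q & p)) -> ((p <-> p) <-> q)) -> ((((r -> p) <-> (r -> q)) | (r -> r)) | ((r -> p) & (q | (q -> p)))) = 1 -> 1 = 1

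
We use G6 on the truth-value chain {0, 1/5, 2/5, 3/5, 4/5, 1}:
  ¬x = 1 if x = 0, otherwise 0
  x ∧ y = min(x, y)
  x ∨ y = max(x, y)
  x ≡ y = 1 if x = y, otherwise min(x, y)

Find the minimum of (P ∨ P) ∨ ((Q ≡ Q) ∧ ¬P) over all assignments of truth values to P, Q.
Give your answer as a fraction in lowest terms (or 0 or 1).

Take P = 1/5, Q = 0:
P ∨ P = 1/5 ∨ 1/5 = 1/5
Q ≡ Q = 0 ≡ 0 = 1
¬P = ¬1/5 = 0
(Q ≡ Q) ∧ ¬P = 1 ∧ 0 = 0
(P ∨ P) ∨ ((Q ≡ Q) ∧ ¬P) = 1/5 ∨ 0 = 1/5
No assignment yields a value below 1/5, so this is the minimum.

1/5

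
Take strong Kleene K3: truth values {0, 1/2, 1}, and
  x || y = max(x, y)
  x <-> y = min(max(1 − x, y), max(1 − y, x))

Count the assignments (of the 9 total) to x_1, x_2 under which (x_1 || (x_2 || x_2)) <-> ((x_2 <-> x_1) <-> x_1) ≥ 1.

x_1 = 0, x_2 = 0 ↦ 1  ≥
x_1 = 0, x_2 = 1/2 ↦ 1/2  <
x_1 = 0, x_2 = 1 ↦ 1  ≥
x_1 = 1/2, x_2 = 0 ↦ 1/2  <
x_1 = 1/2, x_2 = 1/2 ↦ 1/2  <
x_1 = 1/2, x_2 = 1 ↦ 1/2  <
x_1 = 1, x_2 = 0 ↦ 0  <
x_1 = 1, x_2 = 1/2 ↦ 1/2  <
x_1 = 1, x_2 = 1 ↦ 1  ≥
So 3 of the 9 assignments meet the threshold.

3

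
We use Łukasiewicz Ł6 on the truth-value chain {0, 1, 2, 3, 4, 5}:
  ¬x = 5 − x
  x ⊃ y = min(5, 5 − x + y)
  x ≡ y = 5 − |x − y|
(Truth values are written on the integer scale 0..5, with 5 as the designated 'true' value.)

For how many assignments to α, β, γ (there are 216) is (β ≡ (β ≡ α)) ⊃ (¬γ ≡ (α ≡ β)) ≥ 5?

128

value 5: 128 assignments (counts)
value 4: 41 assignments
value 3: 25 assignments
value 2: 14 assignments
value 1: 6 assignments
value 0: 2 assignments
So 128 of the 216 assignments meet the threshold.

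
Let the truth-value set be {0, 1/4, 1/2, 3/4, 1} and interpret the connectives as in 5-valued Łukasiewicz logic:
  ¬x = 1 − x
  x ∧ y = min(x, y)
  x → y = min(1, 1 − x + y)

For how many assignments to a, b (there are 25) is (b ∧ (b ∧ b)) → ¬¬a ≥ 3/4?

19

value 1: 15 assignments (counts)
value 3/4: 4 assignments (counts)
value 1/2: 3 assignments
value 1/4: 2 assignments
value 0: 1 assignment
So 19 of the 25 assignments meet the threshold.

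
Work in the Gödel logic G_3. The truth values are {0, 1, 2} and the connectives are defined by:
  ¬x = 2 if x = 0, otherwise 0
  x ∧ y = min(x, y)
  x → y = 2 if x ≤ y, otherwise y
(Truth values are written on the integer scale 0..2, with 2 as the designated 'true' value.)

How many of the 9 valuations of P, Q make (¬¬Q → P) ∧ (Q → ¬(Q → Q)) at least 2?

P = 0, Q = 0 ↦ 2  ≥
P = 0, Q = 1 ↦ 0  <
P = 0, Q = 2 ↦ 0  <
P = 1, Q = 0 ↦ 2  ≥
P = 1, Q = 1 ↦ 0  <
P = 1, Q = 2 ↦ 0  <
P = 2, Q = 0 ↦ 2  ≥
P = 2, Q = 1 ↦ 0  <
P = 2, Q = 2 ↦ 0  <
So 3 of the 9 assignments meet the threshold.

3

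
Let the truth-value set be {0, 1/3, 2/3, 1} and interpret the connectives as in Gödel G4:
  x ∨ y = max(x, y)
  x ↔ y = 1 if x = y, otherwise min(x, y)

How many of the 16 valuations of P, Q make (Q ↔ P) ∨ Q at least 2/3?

10

P = 0, Q = 0 ↦ 1  ≥
P = 0, Q = 1/3 ↦ 1/3  <
P = 0, Q = 2/3 ↦ 2/3  ≥
P = 0, Q = 1 ↦ 1  ≥
P = 1/3, Q = 0 ↦ 0  <
P = 1/3, Q = 1/3 ↦ 1  ≥
P = 1/3, Q = 2/3 ↦ 2/3  ≥
P = 1/3, Q = 1 ↦ 1  ≥
P = 2/3, Q = 0 ↦ 0  <
P = 2/3, Q = 1/3 ↦ 1/3  <
P = 2/3, Q = 2/3 ↦ 1  ≥
P = 2/3, Q = 1 ↦ 1  ≥
P = 1, Q = 0 ↦ 0  <
P = 1, Q = 1/3 ↦ 1/3  <
P = 1, Q = 2/3 ↦ 2/3  ≥
P = 1, Q = 1 ↦ 1  ≥
So 10 of the 16 assignments meet the threshold.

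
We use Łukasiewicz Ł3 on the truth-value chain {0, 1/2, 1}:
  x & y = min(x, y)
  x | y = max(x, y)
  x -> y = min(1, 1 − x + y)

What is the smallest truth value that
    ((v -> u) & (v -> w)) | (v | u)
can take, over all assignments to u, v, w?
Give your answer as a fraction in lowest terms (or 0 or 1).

Take u = 0, v = 1/2, w = 0:
v -> u = 1/2 -> 0 = 1/2
v -> w = 1/2 -> 0 = 1/2
(v -> u) & (v -> w) = 1/2 & 1/2 = 1/2
v | u = 1/2 | 0 = 1/2
((v -> u) & (v -> w)) | (v | u) = 1/2 | 1/2 = 1/2
No assignment yields a value below 1/2, so this is the minimum.

1/2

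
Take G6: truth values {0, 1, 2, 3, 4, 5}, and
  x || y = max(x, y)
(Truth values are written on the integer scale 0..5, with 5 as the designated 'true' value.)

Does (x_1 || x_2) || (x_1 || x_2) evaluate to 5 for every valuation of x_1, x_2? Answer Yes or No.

No

Counterexample: take x_1 = 0, x_2 = 0.
x_1 || x_2 = 0 || 0 = 0
(x_1 || x_2) || (x_1 || x_2) = 0 || 0 = 0
This gives 0 ≠ 5.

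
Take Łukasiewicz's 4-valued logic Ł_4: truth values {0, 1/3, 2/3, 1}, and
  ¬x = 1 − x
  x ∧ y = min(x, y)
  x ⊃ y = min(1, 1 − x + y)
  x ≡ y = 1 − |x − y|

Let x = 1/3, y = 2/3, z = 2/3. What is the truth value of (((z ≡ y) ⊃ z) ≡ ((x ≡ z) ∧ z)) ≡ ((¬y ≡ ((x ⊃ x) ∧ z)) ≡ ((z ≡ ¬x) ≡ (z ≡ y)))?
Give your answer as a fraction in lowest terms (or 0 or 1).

2/3

z ≡ y = 2/3 ≡ 2/3 = 1
(z ≡ y) ⊃ z = 1 ⊃ 2/3 = 2/3
x ≡ z = 1/3 ≡ 2/3 = 2/3
(x ≡ z) ∧ z = 2/3 ∧ 2/3 = 2/3
((z ≡ y) ⊃ z) ≡ ((x ≡ z) ∧ z) = 2/3 ≡ 2/3 = 1
¬y = ¬2/3 = 1/3
x ⊃ x = 1/3 ⊃ 1/3 = 1
(x ⊃ x) ∧ z = 1 ∧ 2/3 = 2/3
¬y ≡ ((x ⊃ x) ∧ z) = 1/3 ≡ 2/3 = 2/3
¬x = ¬1/3 = 2/3
z ≡ ¬x = 2/3 ≡ 2/3 = 1
z ≡ y = 2/3 ≡ 2/3 = 1
(z ≡ ¬x) ≡ (z ≡ y) = 1 ≡ 1 = 1
(¬y ≡ ((x ⊃ x) ∧ z)) ≡ ((z ≡ ¬x) ≡ (z ≡ y)) = 2/3 ≡ 1 = 2/3
(((z ≡ y) ⊃ z) ≡ ((x ≡ z) ∧ z)) ≡ ((¬y ≡ ((x ⊃ x) ∧ z)) ≡ ((z ≡ ¬x) ≡ (z ≡ y))) = 1 ≡ 2/3 = 2/3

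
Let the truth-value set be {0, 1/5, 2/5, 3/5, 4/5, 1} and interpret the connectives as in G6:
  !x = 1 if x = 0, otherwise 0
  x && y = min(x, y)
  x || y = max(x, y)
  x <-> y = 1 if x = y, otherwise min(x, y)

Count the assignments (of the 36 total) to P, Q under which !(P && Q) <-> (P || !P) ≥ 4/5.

8

value 1: 7 assignments (counts)
value 4/5: 1 assignment (counts)
value 3/5: 1 assignment
value 2/5: 1 assignment
value 1/5: 1 assignment
value 0: 25 assignments
So 8 of the 36 assignments meet the threshold.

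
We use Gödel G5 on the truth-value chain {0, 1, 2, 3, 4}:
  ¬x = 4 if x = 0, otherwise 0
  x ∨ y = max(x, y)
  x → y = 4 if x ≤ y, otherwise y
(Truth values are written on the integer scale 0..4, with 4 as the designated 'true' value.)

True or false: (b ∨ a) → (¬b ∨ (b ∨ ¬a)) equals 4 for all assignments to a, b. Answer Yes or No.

Counterexample: take a = 2, b = 1.
b ∨ a = 1 ∨ 2 = 2
¬b = ¬1 = 0
¬a = ¬2 = 0
b ∨ ¬a = 1 ∨ 0 = 1
¬b ∨ (b ∨ ¬a) = 0 ∨ 1 = 1
(b ∨ a) → (¬b ∨ (b ∨ ¬a)) = 2 → 1 = 1
This gives 1 ≠ 4.

No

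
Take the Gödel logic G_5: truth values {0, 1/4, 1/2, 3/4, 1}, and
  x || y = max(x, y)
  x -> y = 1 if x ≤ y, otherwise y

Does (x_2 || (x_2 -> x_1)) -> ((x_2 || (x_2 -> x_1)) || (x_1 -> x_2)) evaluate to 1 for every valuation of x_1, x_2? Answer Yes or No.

At x_1 = 1/4, x_2 = 1, for instance:
x_2 -> x_1 = 1 -> 1/4 = 1/4
x_2 || (x_2 -> x_1) = 1 || 1/4 = 1
x_1 -> x_2 = 1/4 -> 1 = 1
(x_2 || (x_2 -> x_1)) || (x_1 -> x_2) = 1 || 1 = 1
(x_2 || (x_2 -> x_1)) -> ((x_2 || (x_2 -> x_1)) || (x_1 -> x_2)) = 1 -> 1 = 1
and checking the remaining 24 assignments likewise gives ≥ 1 in every case.

Yes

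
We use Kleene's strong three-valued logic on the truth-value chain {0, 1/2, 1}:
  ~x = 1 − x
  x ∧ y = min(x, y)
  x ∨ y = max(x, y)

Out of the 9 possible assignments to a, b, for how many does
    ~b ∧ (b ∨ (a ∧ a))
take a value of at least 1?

1

a = 0, b = 0 ↦ 0  <
a = 0, b = 1/2 ↦ 1/2  <
a = 0, b = 1 ↦ 0  <
a = 1/2, b = 0 ↦ 1/2  <
a = 1/2, b = 1/2 ↦ 1/2  <
a = 1/2, b = 1 ↦ 0  <
a = 1, b = 0 ↦ 1  ≥
a = 1, b = 1/2 ↦ 1/2  <
a = 1, b = 1 ↦ 0  <
So 1 of the 9 assignments meets the threshold.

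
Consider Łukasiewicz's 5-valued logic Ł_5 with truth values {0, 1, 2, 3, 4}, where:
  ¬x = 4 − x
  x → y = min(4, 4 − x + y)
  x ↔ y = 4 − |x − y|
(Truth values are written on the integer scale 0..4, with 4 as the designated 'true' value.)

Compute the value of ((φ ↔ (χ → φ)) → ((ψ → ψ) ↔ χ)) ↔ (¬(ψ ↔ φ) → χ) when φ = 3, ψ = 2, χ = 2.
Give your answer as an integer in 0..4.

χ → φ = 2 → 3 = 4
φ ↔ (χ → φ) = 3 ↔ 4 = 3
ψ → ψ = 2 → 2 = 4
(ψ → ψ) ↔ χ = 4 ↔ 2 = 2
(φ ↔ (χ → φ)) → ((ψ → ψ) ↔ χ) = 3 → 2 = 3
ψ ↔ φ = 2 ↔ 3 = 3
¬(ψ ↔ φ) = ¬3 = 1
¬(ψ ↔ φ) → χ = 1 → 2 = 4
((φ ↔ (χ → φ)) → ((ψ → ψ) ↔ χ)) ↔ (¬(ψ ↔ φ) → χ) = 3 ↔ 4 = 3

3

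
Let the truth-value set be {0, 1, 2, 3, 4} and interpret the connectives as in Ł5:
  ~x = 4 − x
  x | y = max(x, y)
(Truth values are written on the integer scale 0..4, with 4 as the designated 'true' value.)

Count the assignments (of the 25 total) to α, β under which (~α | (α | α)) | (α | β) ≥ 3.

22

value 4: 13 assignments (counts)
value 3: 9 assignments (counts)
value 2: 3 assignments
So 22 of the 25 assignments meet the threshold.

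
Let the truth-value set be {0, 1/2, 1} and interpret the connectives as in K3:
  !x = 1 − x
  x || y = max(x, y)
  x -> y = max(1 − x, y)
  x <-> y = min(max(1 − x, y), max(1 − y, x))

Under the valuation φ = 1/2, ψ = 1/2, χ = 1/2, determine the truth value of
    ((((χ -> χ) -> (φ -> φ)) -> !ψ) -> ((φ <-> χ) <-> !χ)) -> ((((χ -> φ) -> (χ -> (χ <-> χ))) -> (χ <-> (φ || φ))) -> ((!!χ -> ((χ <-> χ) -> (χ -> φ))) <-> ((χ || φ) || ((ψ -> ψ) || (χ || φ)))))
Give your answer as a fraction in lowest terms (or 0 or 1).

χ -> χ = 1/2 -> 1/2 = 1/2
φ -> φ = 1/2 -> 1/2 = 1/2
(χ -> χ) -> (φ -> φ) = 1/2 -> 1/2 = 1/2
!ψ = !1/2 = 1/2
((χ -> χ) -> (φ -> φ)) -> !ψ = 1/2 -> 1/2 = 1/2
φ <-> χ = 1/2 <-> 1/2 = 1/2
!χ = !1/2 = 1/2
(φ <-> χ) <-> !χ = 1/2 <-> 1/2 = 1/2
(((χ -> χ) -> (φ -> φ)) -> !ψ) -> ((φ <-> χ) <-> !χ) = 1/2 -> 1/2 = 1/2
χ -> φ = 1/2 -> 1/2 = 1/2
χ <-> χ = 1/2 <-> 1/2 = 1/2
χ -> (χ <-> χ) = 1/2 -> 1/2 = 1/2
(χ -> φ) -> (χ -> (χ <-> χ)) = 1/2 -> 1/2 = 1/2
φ || φ = 1/2 || 1/2 = 1/2
χ <-> (φ || φ) = 1/2 <-> 1/2 = 1/2
((χ -> φ) -> (χ -> (χ <-> χ))) -> (χ <-> (φ || φ)) = 1/2 -> 1/2 = 1/2
!χ = !1/2 = 1/2
!!χ = !1/2 = 1/2
χ <-> χ = 1/2 <-> 1/2 = 1/2
χ -> φ = 1/2 -> 1/2 = 1/2
(χ <-> χ) -> (χ -> φ) = 1/2 -> 1/2 = 1/2
!!χ -> ((χ <-> χ) -> (χ -> φ)) = 1/2 -> 1/2 = 1/2
χ || φ = 1/2 || 1/2 = 1/2
ψ -> ψ = 1/2 -> 1/2 = 1/2
χ || φ = 1/2 || 1/2 = 1/2
(ψ -> ψ) || (χ || φ) = 1/2 || 1/2 = 1/2
(χ || φ) || ((ψ -> ψ) || (χ || φ)) = 1/2 || 1/2 = 1/2
(!!χ -> ((χ <-> χ) -> (χ -> φ))) <-> ((χ || φ) || ((ψ -> ψ) || (χ || φ))) = 1/2 <-> 1/2 = 1/2
(((χ -> φ) -> (χ -> (χ <-> χ))) -> (χ <-> (φ || φ))) -> ((!!χ -> ((χ <-> χ) -> (χ -> φ))) <-> ((χ || φ) || ((ψ -> ψ) || (χ || φ)))) = 1/2 -> 1/2 = 1/2
((((χ -> χ) -> (φ -> φ)) -> !ψ) -> ((φ <-> χ) <-> !χ)) -> ((((χ -> φ) -> (χ -> (χ <-> χ))) -> (χ <-> (φ || φ))) -> ((!!χ -> ((χ <-> χ) -> (χ -> φ))) <-> ((χ || φ) || ((ψ -> ψ) || (χ || φ))))) = 1/2 -> 1/2 = 1/2

1/2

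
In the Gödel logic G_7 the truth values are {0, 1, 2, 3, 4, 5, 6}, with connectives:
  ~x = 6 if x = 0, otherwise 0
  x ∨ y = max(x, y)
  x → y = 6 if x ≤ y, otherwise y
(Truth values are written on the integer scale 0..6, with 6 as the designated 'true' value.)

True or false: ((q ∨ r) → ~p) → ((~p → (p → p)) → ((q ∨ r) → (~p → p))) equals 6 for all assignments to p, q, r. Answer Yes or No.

No

Counterexample: take p = 0, q = 0, r = 1.
q ∨ r = 0 ∨ 1 = 1
~p = ~0 = 6
(q ∨ r) → ~p = 1 → 6 = 6
~p = ~0 = 6
p → p = 0 → 0 = 6
~p → (p → p) = 6 → 6 = 6
q ∨ r = 0 ∨ 1 = 1
~p = ~0 = 6
~p → p = 6 → 0 = 0
(q ∨ r) → (~p → p) = 1 → 0 = 0
(~p → (p → p)) → ((q ∨ r) → (~p → p)) = 6 → 0 = 0
((q ∨ r) → ~p) → ((~p → (p → p)) → ((q ∨ r) → (~p → p))) = 6 → 0 = 0
This gives 0 ≠ 6.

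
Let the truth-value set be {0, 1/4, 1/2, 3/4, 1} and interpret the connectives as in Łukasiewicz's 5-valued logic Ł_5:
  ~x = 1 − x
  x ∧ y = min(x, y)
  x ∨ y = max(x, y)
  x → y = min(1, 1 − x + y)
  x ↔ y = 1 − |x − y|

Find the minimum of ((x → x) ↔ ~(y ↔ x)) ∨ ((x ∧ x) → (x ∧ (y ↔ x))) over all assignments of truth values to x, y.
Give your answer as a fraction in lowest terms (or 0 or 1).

Take x = 1, y = 1/2:
x → x = 1 → 1 = 1
y ↔ x = 1/2 ↔ 1 = 1/2
~(y ↔ x) = ~1/2 = 1/2
(x → x) ↔ ~(y ↔ x) = 1 ↔ 1/2 = 1/2
x ∧ x = 1 ∧ 1 = 1
y ↔ x = 1/2 ↔ 1 = 1/2
x ∧ (y ↔ x) = 1 ∧ 1/2 = 1/2
(x ∧ x) → (x ∧ (y ↔ x)) = 1 → 1/2 = 1/2
((x → x) ↔ ~(y ↔ x)) ∨ ((x ∧ x) → (x ∧ (y ↔ x))) = 1/2 ∨ 1/2 = 1/2
No assignment yields a value below 1/2, so this is the minimum.

1/2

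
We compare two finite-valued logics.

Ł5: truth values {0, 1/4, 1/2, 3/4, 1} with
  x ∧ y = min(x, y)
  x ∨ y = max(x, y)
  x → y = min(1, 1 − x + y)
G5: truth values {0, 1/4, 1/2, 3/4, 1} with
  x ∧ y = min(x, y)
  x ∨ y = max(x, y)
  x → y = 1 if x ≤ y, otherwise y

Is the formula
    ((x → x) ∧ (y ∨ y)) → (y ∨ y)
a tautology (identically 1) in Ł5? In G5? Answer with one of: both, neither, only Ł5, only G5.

both

In Ł5: every assignment gives 1 — tautology.
In G5: every assignment gives 1 — tautology.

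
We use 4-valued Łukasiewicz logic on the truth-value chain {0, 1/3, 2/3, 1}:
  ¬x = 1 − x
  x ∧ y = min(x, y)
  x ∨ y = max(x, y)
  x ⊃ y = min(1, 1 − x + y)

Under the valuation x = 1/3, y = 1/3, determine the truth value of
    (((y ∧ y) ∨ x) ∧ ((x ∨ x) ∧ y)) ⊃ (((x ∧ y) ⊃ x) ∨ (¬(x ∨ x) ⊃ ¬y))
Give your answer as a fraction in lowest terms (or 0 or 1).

1

y ∧ y = 1/3 ∧ 1/3 = 1/3
(y ∧ y) ∨ x = 1/3 ∨ 1/3 = 1/3
x ∨ x = 1/3 ∨ 1/3 = 1/3
(x ∨ x) ∧ y = 1/3 ∧ 1/3 = 1/3
((y ∧ y) ∨ x) ∧ ((x ∨ x) ∧ y) = 1/3 ∧ 1/3 = 1/3
x ∧ y = 1/3 ∧ 1/3 = 1/3
(x ∧ y) ⊃ x = 1/3 ⊃ 1/3 = 1
x ∨ x = 1/3 ∨ 1/3 = 1/3
¬(x ∨ x) = ¬1/3 = 2/3
¬y = ¬1/3 = 2/3
¬(x ∨ x) ⊃ ¬y = 2/3 ⊃ 2/3 = 1
((x ∧ y) ⊃ x) ∨ (¬(x ∨ x) ⊃ ¬y) = 1 ∨ 1 = 1
(((y ∧ y) ∨ x) ∧ ((x ∨ x) ∧ y)) ⊃ (((x ∧ y) ⊃ x) ∨ (¬(x ∨ x) ⊃ ¬y)) = 1/3 ⊃ 1 = 1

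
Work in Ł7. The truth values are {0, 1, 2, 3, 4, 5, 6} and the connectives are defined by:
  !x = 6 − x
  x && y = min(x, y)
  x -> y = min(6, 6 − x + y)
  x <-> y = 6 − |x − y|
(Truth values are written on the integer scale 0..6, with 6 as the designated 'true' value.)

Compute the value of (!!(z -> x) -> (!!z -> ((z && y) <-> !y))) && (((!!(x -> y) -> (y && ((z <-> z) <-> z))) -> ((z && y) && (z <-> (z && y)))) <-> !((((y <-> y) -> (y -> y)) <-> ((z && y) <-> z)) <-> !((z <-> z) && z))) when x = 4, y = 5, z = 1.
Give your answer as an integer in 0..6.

1

z -> x = 1 -> 4 = 6
!(z -> x) = !6 = 0
!!(z -> x) = !0 = 6
!z = !1 = 5
!!z = !5 = 1
z && y = 1 && 5 = 1
!y = !5 = 1
(z && y) <-> !y = 1 <-> 1 = 6
!!z -> ((z && y) <-> !y) = 1 -> 6 = 6
!!(z -> x) -> (!!z -> ((z && y) <-> !y)) = 6 -> 6 = 6
x -> y = 4 -> 5 = 6
!(x -> y) = !6 = 0
!!(x -> y) = !0 = 6
z <-> z = 1 <-> 1 = 6
(z <-> z) <-> z = 6 <-> 1 = 1
y && ((z <-> z) <-> z) = 5 && 1 = 1
!!(x -> y) -> (y && ((z <-> z) <-> z)) = 6 -> 1 = 1
z && y = 1 && 5 = 1
z && y = 1 && 5 = 1
z <-> (z && y) = 1 <-> 1 = 6
(z && y) && (z <-> (z && y)) = 1 && 6 = 1
(!!(x -> y) -> (y && ((z <-> z) <-> z))) -> ((z && y) && (z <-> (z && y))) = 1 -> 1 = 6
y <-> y = 5 <-> 5 = 6
y -> y = 5 -> 5 = 6
(y <-> y) -> (y -> y) = 6 -> 6 = 6
z && y = 1 && 5 = 1
(z && y) <-> z = 1 <-> 1 = 6
((y <-> y) -> (y -> y)) <-> ((z && y) <-> z) = 6 <-> 6 = 6
z <-> z = 1 <-> 1 = 6
(z <-> z) && z = 6 && 1 = 1
!((z <-> z) && z) = !1 = 5
(((y <-> y) -> (y -> y)) <-> ((z && y) <-> z)) <-> !((z <-> z) && z) = 6 <-> 5 = 5
!((((y <-> y) -> (y -> y)) <-> ((z && y) <-> z)) <-> !((z <-> z) && z)) = !5 = 1
((!!(x -> y) -> (y && ((z <-> z) <-> z))) -> ((z && y) && (z <-> (z && y)))) <-> !((((y <-> y) -> (y -> y)) <-> ((z && y) <-> z)) <-> !((z <-> z) && z)) = 6 <-> 1 = 1
(!!(z -> x) -> (!!z -> ((z && y) <-> !y))) && (((!!(x -> y) -> (y && ((z <-> z) <-> z))) -> ((z && y) && (z <-> (z && y)))) <-> !((((y <-> y) -> (y -> y)) <-> ((z && y) <-> z)) <-> !((z <-> z) && z))) = 6 && 1 = 1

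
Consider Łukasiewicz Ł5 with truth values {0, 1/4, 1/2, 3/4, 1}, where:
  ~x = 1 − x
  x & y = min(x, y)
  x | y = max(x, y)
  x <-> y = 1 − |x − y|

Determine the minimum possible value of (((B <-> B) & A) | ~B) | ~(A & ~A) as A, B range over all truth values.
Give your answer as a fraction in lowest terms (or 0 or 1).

1/2

Take A = 1/2, B = 1/2:
B <-> B = 1/2 <-> 1/2 = 1
(B <-> B) & A = 1 & 1/2 = 1/2
~B = ~1/2 = 1/2
((B <-> B) & A) | ~B = 1/2 | 1/2 = 1/2
~A = ~1/2 = 1/2
A & ~A = 1/2 & 1/2 = 1/2
~(A & ~A) = ~1/2 = 1/2
(((B <-> B) & A) | ~B) | ~(A & ~A) = 1/2 | 1/2 = 1/2
No assignment yields a value below 1/2, so this is the minimum.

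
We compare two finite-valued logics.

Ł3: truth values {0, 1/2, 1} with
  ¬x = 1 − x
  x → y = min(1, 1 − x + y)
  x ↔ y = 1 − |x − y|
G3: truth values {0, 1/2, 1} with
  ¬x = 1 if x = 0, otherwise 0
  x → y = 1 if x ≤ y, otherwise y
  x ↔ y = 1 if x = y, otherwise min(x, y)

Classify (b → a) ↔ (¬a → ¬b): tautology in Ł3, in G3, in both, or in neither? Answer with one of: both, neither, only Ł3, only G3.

only Ł3

In Ł3: every assignment gives 1 — tautology.
In G3: at a = 1/2, b = 1 the value is 1/2 — not a tautology.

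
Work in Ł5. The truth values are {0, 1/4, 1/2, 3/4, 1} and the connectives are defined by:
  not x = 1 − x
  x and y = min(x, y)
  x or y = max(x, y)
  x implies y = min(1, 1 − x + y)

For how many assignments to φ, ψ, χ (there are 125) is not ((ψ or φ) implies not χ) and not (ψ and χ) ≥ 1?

value 1: 1 assignment (counts)
value 3/4: 5 assignments
value 1/2: 20 assignments
value 1/4: 39 assignments
value 0: 60 assignments
So 1 of the 125 assignments meets the threshold.

1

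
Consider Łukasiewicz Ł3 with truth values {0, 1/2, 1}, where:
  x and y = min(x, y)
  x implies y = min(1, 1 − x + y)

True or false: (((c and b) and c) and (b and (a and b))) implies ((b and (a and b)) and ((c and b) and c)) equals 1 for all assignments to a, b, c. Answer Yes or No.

At a = 0, b = 1/2, c = 1/2, for instance:
c and b = 1/2 and 1/2 = 1/2
(c and b) and c = 1/2 and 1/2 = 1/2
a and b = 0 and 1/2 = 0
b and (a and b) = 1/2 and 0 = 0
((c and b) and c) and (b and (a and b)) = 1/2 and 0 = 0
(b and (a and b)) and ((c and b) and c) = 0 and 1/2 = 0
(((c and b) and c) and (b and (a and b))) implies ((b and (a and b)) and ((c and b) and c)) = 0 implies 0 = 1
and checking the remaining 26 assignments likewise gives ≥ 1 in every case.

Yes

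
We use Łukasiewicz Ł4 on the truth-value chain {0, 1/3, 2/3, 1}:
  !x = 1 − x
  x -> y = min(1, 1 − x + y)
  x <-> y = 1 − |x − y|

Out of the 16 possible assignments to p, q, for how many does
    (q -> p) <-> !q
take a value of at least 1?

7

p = 0, q = 0 ↦ 1  ≥
p = 0, q = 1/3 ↦ 1  ≥
p = 0, q = 2/3 ↦ 1  ≥
p = 0, q = 1 ↦ 1  ≥
p = 1/3, q = 0 ↦ 1  ≥
p = 1/3, q = 1/3 ↦ 2/3  <
p = 1/3, q = 2/3 ↦ 2/3  <
p = 1/3, q = 1 ↦ 2/3  <
p = 2/3, q = 0 ↦ 1  ≥
p = 2/3, q = 1/3 ↦ 2/3  <
p = 2/3, q = 2/3 ↦ 1/3  <
p = 2/3, q = 1 ↦ 1/3  <
p = 1, q = 0 ↦ 1  ≥
p = 1, q = 1/3 ↦ 2/3  <
p = 1, q = 2/3 ↦ 1/3  <
p = 1, q = 1 ↦ 0  <
So 7 of the 16 assignments meet the threshold.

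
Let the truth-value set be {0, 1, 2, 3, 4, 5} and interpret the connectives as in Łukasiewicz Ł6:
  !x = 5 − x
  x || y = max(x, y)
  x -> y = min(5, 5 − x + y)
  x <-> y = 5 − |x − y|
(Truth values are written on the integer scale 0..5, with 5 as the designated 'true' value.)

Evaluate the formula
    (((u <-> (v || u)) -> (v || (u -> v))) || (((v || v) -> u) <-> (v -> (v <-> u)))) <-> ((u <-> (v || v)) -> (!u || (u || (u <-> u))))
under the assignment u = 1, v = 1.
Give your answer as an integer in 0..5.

5

v || u = 1 || 1 = 1
u <-> (v || u) = 1 <-> 1 = 5
u -> v = 1 -> 1 = 5
v || (u -> v) = 1 || 5 = 5
(u <-> (v || u)) -> (v || (u -> v)) = 5 -> 5 = 5
v || v = 1 || 1 = 1
(v || v) -> u = 1 -> 1 = 5
v <-> u = 1 <-> 1 = 5
v -> (v <-> u) = 1 -> 5 = 5
((v || v) -> u) <-> (v -> (v <-> u)) = 5 <-> 5 = 5
((u <-> (v || u)) -> (v || (u -> v))) || (((v || v) -> u) <-> (v -> (v <-> u))) = 5 || 5 = 5
v || v = 1 || 1 = 1
u <-> (v || v) = 1 <-> 1 = 5
!u = !1 = 4
u <-> u = 1 <-> 1 = 5
u || (u <-> u) = 1 || 5 = 5
!u || (u || (u <-> u)) = 4 || 5 = 5
(u <-> (v || v)) -> (!u || (u || (u <-> u))) = 5 -> 5 = 5
(((u <-> (v || u)) -> (v || (u -> v))) || (((v || v) -> u) <-> (v -> (v <-> u)))) <-> ((u <-> (v || v)) -> (!u || (u || (u <-> u)))) = 5 <-> 5 = 5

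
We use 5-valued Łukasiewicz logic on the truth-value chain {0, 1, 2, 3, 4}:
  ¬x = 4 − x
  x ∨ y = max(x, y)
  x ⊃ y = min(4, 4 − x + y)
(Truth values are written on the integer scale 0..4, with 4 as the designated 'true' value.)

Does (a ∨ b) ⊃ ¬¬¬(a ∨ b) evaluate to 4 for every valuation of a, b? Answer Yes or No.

No

Counterexample: take a = 0, b = 3.
a ∨ b = 0 ∨ 3 = 3
a ∨ b = 0 ∨ 3 = 3
¬(a ∨ b) = ¬3 = 1
¬¬(a ∨ b) = ¬1 = 3
¬¬¬(a ∨ b) = ¬3 = 1
(a ∨ b) ⊃ ¬¬¬(a ∨ b) = 3 ⊃ 1 = 2
This gives 2 ≠ 4.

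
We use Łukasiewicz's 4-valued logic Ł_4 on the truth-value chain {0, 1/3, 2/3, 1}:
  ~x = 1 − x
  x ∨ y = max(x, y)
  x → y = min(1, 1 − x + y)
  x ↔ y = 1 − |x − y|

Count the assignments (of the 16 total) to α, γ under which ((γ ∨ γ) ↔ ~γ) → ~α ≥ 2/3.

14

α = 0, γ = 0 ↦ 1  ≥
α = 0, γ = 1/3 ↦ 1  ≥
α = 0, γ = 2/3 ↦ 1  ≥
α = 0, γ = 1 ↦ 1  ≥
α = 1/3, γ = 0 ↦ 1  ≥
α = 1/3, γ = 1/3 ↦ 1  ≥
α = 1/3, γ = 2/3 ↦ 1  ≥
α = 1/3, γ = 1 ↦ 1  ≥
α = 2/3, γ = 0 ↦ 1  ≥
α = 2/3, γ = 1/3 ↦ 2/3  ≥
α = 2/3, γ = 2/3 ↦ 2/3  ≥
α = 2/3, γ = 1 ↦ 1  ≥
α = 1, γ = 0 ↦ 1  ≥
α = 1, γ = 1/3 ↦ 1/3  <
α = 1, γ = 2/3 ↦ 1/3  <
α = 1, γ = 1 ↦ 1  ≥
So 14 of the 16 assignments meet the threshold.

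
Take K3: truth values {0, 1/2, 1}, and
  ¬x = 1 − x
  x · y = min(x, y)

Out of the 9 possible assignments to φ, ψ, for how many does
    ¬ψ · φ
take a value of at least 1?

φ = 0, ψ = 0 ↦ 0  <
φ = 0, ψ = 1/2 ↦ 0  <
φ = 0, ψ = 1 ↦ 0  <
φ = 1/2, ψ = 0 ↦ 1/2  <
φ = 1/2, ψ = 1/2 ↦ 1/2  <
φ = 1/2, ψ = 1 ↦ 0  <
φ = 1, ψ = 0 ↦ 1  ≥
φ = 1, ψ = 1/2 ↦ 1/2  <
φ = 1, ψ = 1 ↦ 0  <
So 1 of the 9 assignments meets the threshold.

1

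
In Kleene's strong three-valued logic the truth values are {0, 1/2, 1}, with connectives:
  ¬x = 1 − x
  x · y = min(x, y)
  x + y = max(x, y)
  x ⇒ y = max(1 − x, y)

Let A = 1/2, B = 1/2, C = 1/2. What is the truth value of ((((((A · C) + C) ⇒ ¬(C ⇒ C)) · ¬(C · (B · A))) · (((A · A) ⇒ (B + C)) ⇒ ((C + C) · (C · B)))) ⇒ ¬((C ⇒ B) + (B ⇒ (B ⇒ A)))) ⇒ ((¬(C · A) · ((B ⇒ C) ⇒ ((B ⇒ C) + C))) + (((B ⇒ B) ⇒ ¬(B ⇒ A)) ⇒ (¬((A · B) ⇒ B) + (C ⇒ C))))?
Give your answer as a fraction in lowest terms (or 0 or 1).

A · C = 1/2 · 1/2 = 1/2
(A · C) + C = 1/2 + 1/2 = 1/2
C ⇒ C = 1/2 ⇒ 1/2 = 1/2
¬(C ⇒ C) = ¬1/2 = 1/2
((A · C) + C) ⇒ ¬(C ⇒ C) = 1/2 ⇒ 1/2 = 1/2
B · A = 1/2 · 1/2 = 1/2
C · (B · A) = 1/2 · 1/2 = 1/2
¬(C · (B · A)) = ¬1/2 = 1/2
(((A · C) + C) ⇒ ¬(C ⇒ C)) · ¬(C · (B · A)) = 1/2 · 1/2 = 1/2
A · A = 1/2 · 1/2 = 1/2
B + C = 1/2 + 1/2 = 1/2
(A · A) ⇒ (B + C) = 1/2 ⇒ 1/2 = 1/2
C + C = 1/2 + 1/2 = 1/2
C · B = 1/2 · 1/2 = 1/2
(C + C) · (C · B) = 1/2 · 1/2 = 1/2
((A · A) ⇒ (B + C)) ⇒ ((C + C) · (C · B)) = 1/2 ⇒ 1/2 = 1/2
((((A · C) + C) ⇒ ¬(C ⇒ C)) · ¬(C · (B · A))) · (((A · A) ⇒ (B + C)) ⇒ ((C + C) · (C · B))) = 1/2 · 1/2 = 1/2
C ⇒ B = 1/2 ⇒ 1/2 = 1/2
B ⇒ A = 1/2 ⇒ 1/2 = 1/2
B ⇒ (B ⇒ A) = 1/2 ⇒ 1/2 = 1/2
(C ⇒ B) + (B ⇒ (B ⇒ A)) = 1/2 + 1/2 = 1/2
¬((C ⇒ B) + (B ⇒ (B ⇒ A))) = ¬1/2 = 1/2
(((((A · C) + C) ⇒ ¬(C ⇒ C)) · ¬(C · (B · A))) · (((A · A) ⇒ (B + C)) ⇒ ((C + C) · (C · B)))) ⇒ ¬((C ⇒ B) + (B ⇒ (B ⇒ A))) = 1/2 ⇒ 1/2 = 1/2
C · A = 1/2 · 1/2 = 1/2
¬(C · A) = ¬1/2 = 1/2
B ⇒ C = 1/2 ⇒ 1/2 = 1/2
B ⇒ C = 1/2 ⇒ 1/2 = 1/2
(B ⇒ C) + C = 1/2 + 1/2 = 1/2
(B ⇒ C) ⇒ ((B ⇒ C) + C) = 1/2 ⇒ 1/2 = 1/2
¬(C · A) · ((B ⇒ C) ⇒ ((B ⇒ C) + C)) = 1/2 · 1/2 = 1/2
B ⇒ B = 1/2 ⇒ 1/2 = 1/2
B ⇒ A = 1/2 ⇒ 1/2 = 1/2
¬(B ⇒ A) = ¬1/2 = 1/2
(B ⇒ B) ⇒ ¬(B ⇒ A) = 1/2 ⇒ 1/2 = 1/2
A · B = 1/2 · 1/2 = 1/2
(A · B) ⇒ B = 1/2 ⇒ 1/2 = 1/2
¬((A · B) ⇒ B) = ¬1/2 = 1/2
C ⇒ C = 1/2 ⇒ 1/2 = 1/2
¬((A · B) ⇒ B) + (C ⇒ C) = 1/2 + 1/2 = 1/2
((B ⇒ B) ⇒ ¬(B ⇒ A)) ⇒ (¬((A · B) ⇒ B) + (C ⇒ C)) = 1/2 ⇒ 1/2 = 1/2
(¬(C · A) · ((B ⇒ C) ⇒ ((B ⇒ C) + C))) + (((B ⇒ B) ⇒ ¬(B ⇒ A)) ⇒ (¬((A · B) ⇒ B) + (C ⇒ C))) = 1/2 + 1/2 = 1/2
((((((A · C) + C) ⇒ ¬(C ⇒ C)) · ¬(C · (B · A))) · (((A · A) ⇒ (B + C)) ⇒ ((C + C) · (C · B)))) ⇒ ¬((C ⇒ B) + (B ⇒ (B ⇒ A)))) ⇒ ((¬(C · A) · ((B ⇒ C) ⇒ ((B ⇒ C) + C))) + (((B ⇒ B) ⇒ ¬(B ⇒ A)) ⇒ (¬((A · B) ⇒ B) + (C ⇒ C)))) = 1/2 ⇒ 1/2 = 1/2

1/2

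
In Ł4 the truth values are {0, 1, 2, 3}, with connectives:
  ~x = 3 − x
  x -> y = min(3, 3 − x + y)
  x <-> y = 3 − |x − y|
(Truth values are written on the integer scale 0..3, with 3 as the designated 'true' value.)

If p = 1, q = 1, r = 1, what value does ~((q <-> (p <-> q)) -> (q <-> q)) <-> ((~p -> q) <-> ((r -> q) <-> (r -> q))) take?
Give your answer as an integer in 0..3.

p <-> q = 1 <-> 1 = 3
q <-> (p <-> q) = 1 <-> 3 = 1
q <-> q = 1 <-> 1 = 3
(q <-> (p <-> q)) -> (q <-> q) = 1 -> 3 = 3
~((q <-> (p <-> q)) -> (q <-> q)) = ~3 = 0
~p = ~1 = 2
~p -> q = 2 -> 1 = 2
r -> q = 1 -> 1 = 3
r -> q = 1 -> 1 = 3
(r -> q) <-> (r -> q) = 3 <-> 3 = 3
(~p -> q) <-> ((r -> q) <-> (r -> q)) = 2 <-> 3 = 2
~((q <-> (p <-> q)) -> (q <-> q)) <-> ((~p -> q) <-> ((r -> q) <-> (r -> q))) = 0 <-> 2 = 1

1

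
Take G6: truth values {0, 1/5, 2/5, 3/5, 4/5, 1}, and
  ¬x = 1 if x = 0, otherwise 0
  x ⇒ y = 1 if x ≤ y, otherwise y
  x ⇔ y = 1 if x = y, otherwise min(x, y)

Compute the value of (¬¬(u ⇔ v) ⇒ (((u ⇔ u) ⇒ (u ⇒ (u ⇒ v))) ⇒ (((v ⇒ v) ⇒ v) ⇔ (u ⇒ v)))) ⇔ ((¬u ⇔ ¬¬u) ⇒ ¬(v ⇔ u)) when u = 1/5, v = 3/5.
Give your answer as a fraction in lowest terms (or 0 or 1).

u ⇔ v = 1/5 ⇔ 3/5 = 1/5
¬(u ⇔ v) = ¬1/5 = 0
¬¬(u ⇔ v) = ¬0 = 1
u ⇔ u = 1/5 ⇔ 1/5 = 1
u ⇒ v = 1/5 ⇒ 3/5 = 1
u ⇒ (u ⇒ v) = 1/5 ⇒ 1 = 1
(u ⇔ u) ⇒ (u ⇒ (u ⇒ v)) = 1 ⇒ 1 = 1
v ⇒ v = 3/5 ⇒ 3/5 = 1
(v ⇒ v) ⇒ v = 1 ⇒ 3/5 = 3/5
u ⇒ v = 1/5 ⇒ 3/5 = 1
((v ⇒ v) ⇒ v) ⇔ (u ⇒ v) = 3/5 ⇔ 1 = 3/5
((u ⇔ u) ⇒ (u ⇒ (u ⇒ v))) ⇒ (((v ⇒ v) ⇒ v) ⇔ (u ⇒ v)) = 1 ⇒ 3/5 = 3/5
¬¬(u ⇔ v) ⇒ (((u ⇔ u) ⇒ (u ⇒ (u ⇒ v))) ⇒ (((v ⇒ v) ⇒ v) ⇔ (u ⇒ v))) = 1 ⇒ 3/5 = 3/5
¬u = ¬1/5 = 0
¬u = ¬1/5 = 0
¬¬u = ¬0 = 1
¬u ⇔ ¬¬u = 0 ⇔ 1 = 0
v ⇔ u = 3/5 ⇔ 1/5 = 1/5
¬(v ⇔ u) = ¬1/5 = 0
(¬u ⇔ ¬¬u) ⇒ ¬(v ⇔ u) = 0 ⇒ 0 = 1
(¬¬(u ⇔ v) ⇒ (((u ⇔ u) ⇒ (u ⇒ (u ⇒ v))) ⇒ (((v ⇒ v) ⇒ v) ⇔ (u ⇒ v)))) ⇔ ((¬u ⇔ ¬¬u) ⇒ ¬(v ⇔ u)) = 3/5 ⇔ 1 = 3/5

3/5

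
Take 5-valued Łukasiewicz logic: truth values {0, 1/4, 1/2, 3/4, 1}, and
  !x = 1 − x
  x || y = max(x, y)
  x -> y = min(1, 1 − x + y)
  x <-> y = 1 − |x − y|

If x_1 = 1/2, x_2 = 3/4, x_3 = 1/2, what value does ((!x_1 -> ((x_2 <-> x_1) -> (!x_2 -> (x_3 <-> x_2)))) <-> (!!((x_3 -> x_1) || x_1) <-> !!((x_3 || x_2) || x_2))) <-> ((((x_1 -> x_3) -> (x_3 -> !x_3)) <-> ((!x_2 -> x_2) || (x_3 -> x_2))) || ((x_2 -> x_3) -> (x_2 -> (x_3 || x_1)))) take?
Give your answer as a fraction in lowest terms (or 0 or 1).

!x_1 = !1/2 = 1/2
x_2 <-> x_1 = 3/4 <-> 1/2 = 3/4
!x_2 = !3/4 = 1/4
x_3 <-> x_2 = 1/2 <-> 3/4 = 3/4
!x_2 -> (x_3 <-> x_2) = 1/4 -> 3/4 = 1
(x_2 <-> x_1) -> (!x_2 -> (x_3 <-> x_2)) = 3/4 -> 1 = 1
!x_1 -> ((x_2 <-> x_1) -> (!x_2 -> (x_3 <-> x_2))) = 1/2 -> 1 = 1
x_3 -> x_1 = 1/2 -> 1/2 = 1
(x_3 -> x_1) || x_1 = 1 || 1/2 = 1
!((x_3 -> x_1) || x_1) = !1 = 0
!!((x_3 -> x_1) || x_1) = !0 = 1
x_3 || x_2 = 1/2 || 3/4 = 3/4
(x_3 || x_2) || x_2 = 3/4 || 3/4 = 3/4
!((x_3 || x_2) || x_2) = !3/4 = 1/4
!!((x_3 || x_2) || x_2) = !1/4 = 3/4
!!((x_3 -> x_1) || x_1) <-> !!((x_3 || x_2) || x_2) = 1 <-> 3/4 = 3/4
(!x_1 -> ((x_2 <-> x_1) -> (!x_2 -> (x_3 <-> x_2)))) <-> (!!((x_3 -> x_1) || x_1) <-> !!((x_3 || x_2) || x_2)) = 1 <-> 3/4 = 3/4
x_1 -> x_3 = 1/2 -> 1/2 = 1
!x_3 = !1/2 = 1/2
x_3 -> !x_3 = 1/2 -> 1/2 = 1
(x_1 -> x_3) -> (x_3 -> !x_3) = 1 -> 1 = 1
!x_2 = !3/4 = 1/4
!x_2 -> x_2 = 1/4 -> 3/4 = 1
x_3 -> x_2 = 1/2 -> 3/4 = 1
(!x_2 -> x_2) || (x_3 -> x_2) = 1 || 1 = 1
((x_1 -> x_3) -> (x_3 -> !x_3)) <-> ((!x_2 -> x_2) || (x_3 -> x_2)) = 1 <-> 1 = 1
x_2 -> x_3 = 3/4 -> 1/2 = 3/4
x_3 || x_1 = 1/2 || 1/2 = 1/2
x_2 -> (x_3 || x_1) = 3/4 -> 1/2 = 3/4
(x_2 -> x_3) -> (x_2 -> (x_3 || x_1)) = 3/4 -> 3/4 = 1
(((x_1 -> x_3) -> (x_3 -> !x_3)) <-> ((!x_2 -> x_2) || (x_3 -> x_2))) || ((x_2 -> x_3) -> (x_2 -> (x_3 || x_1))) = 1 || 1 = 1
((!x_1 -> ((x_2 <-> x_1) -> (!x_2 -> (x_3 <-> x_2)))) <-> (!!((x_3 -> x_1) || x_1) <-> !!((x_3 || x_2) || x_2))) <-> ((((x_1 -> x_3) -> (x_3 -> !x_3)) <-> ((!x_2 -> x_2) || (x_3 -> x_2))) || ((x_2 -> x_3) -> (x_2 -> (x_3 || x_1)))) = 3/4 <-> 1 = 3/4

3/4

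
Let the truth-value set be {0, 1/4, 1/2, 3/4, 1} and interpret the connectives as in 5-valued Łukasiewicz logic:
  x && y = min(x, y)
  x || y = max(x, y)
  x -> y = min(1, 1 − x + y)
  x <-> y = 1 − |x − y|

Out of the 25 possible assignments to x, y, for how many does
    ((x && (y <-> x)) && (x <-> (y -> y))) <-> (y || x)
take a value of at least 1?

9

value 1: 9 assignments (counts)
value 3/4: 6 assignments
value 1/2: 5 assignments
value 1/4: 3 assignments
value 0: 2 assignments
So 9 of the 25 assignments meet the threshold.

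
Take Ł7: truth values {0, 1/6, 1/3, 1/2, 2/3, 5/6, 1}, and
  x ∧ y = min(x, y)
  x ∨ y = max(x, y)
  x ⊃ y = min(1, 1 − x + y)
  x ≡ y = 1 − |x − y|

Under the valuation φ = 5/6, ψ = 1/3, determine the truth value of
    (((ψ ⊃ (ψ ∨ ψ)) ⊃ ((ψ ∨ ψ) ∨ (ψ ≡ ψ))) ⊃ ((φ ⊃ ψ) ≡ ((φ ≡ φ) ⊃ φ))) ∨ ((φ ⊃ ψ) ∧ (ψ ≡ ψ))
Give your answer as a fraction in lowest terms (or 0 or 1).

ψ ∨ ψ = 1/3 ∨ 1/3 = 1/3
ψ ⊃ (ψ ∨ ψ) = 1/3 ⊃ 1/3 = 1
ψ ∨ ψ = 1/3 ∨ 1/3 = 1/3
ψ ≡ ψ = 1/3 ≡ 1/3 = 1
(ψ ∨ ψ) ∨ (ψ ≡ ψ) = 1/3 ∨ 1 = 1
(ψ ⊃ (ψ ∨ ψ)) ⊃ ((ψ ∨ ψ) ∨ (ψ ≡ ψ)) = 1 ⊃ 1 = 1
φ ⊃ ψ = 5/6 ⊃ 1/3 = 1/2
φ ≡ φ = 5/6 ≡ 5/6 = 1
(φ ≡ φ) ⊃ φ = 1 ⊃ 5/6 = 5/6
(φ ⊃ ψ) ≡ ((φ ≡ φ) ⊃ φ) = 1/2 ≡ 5/6 = 2/3
((ψ ⊃ (ψ ∨ ψ)) ⊃ ((ψ ∨ ψ) ∨ (ψ ≡ ψ))) ⊃ ((φ ⊃ ψ) ≡ ((φ ≡ φ) ⊃ φ)) = 1 ⊃ 2/3 = 2/3
φ ⊃ ψ = 5/6 ⊃ 1/3 = 1/2
ψ ≡ ψ = 1/3 ≡ 1/3 = 1
(φ ⊃ ψ) ∧ (ψ ≡ ψ) = 1/2 ∧ 1 = 1/2
(((ψ ⊃ (ψ ∨ ψ)) ⊃ ((ψ ∨ ψ) ∨ (ψ ≡ ψ))) ⊃ ((φ ⊃ ψ) ≡ ((φ ≡ φ) ⊃ φ))) ∨ ((φ ⊃ ψ) ∧ (ψ ≡ ψ)) = 2/3 ∨ 1/2 = 2/3

2/3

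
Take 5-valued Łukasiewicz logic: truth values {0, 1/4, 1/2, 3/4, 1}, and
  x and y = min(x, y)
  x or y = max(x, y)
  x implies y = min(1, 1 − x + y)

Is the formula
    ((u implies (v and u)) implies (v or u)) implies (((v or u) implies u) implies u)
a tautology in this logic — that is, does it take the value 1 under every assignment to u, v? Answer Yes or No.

No

Counterexample: take u = 1/4, v = 0.
v and u = 0 and 1/4 = 0
u implies (v and u) = 1/4 implies 0 = 3/4
v or u = 0 or 1/4 = 1/4
(u implies (v and u)) implies (v or u) = 3/4 implies 1/4 = 1/2
v or u = 0 or 1/4 = 1/4
(v or u) implies u = 1/4 implies 1/4 = 1
((v or u) implies u) implies u = 1 implies 1/4 = 1/4
((u implies (v and u)) implies (v or u)) implies (((v or u) implies u) implies u) = 1/2 implies 1/4 = 3/4
This gives 3/4 ≠ 1.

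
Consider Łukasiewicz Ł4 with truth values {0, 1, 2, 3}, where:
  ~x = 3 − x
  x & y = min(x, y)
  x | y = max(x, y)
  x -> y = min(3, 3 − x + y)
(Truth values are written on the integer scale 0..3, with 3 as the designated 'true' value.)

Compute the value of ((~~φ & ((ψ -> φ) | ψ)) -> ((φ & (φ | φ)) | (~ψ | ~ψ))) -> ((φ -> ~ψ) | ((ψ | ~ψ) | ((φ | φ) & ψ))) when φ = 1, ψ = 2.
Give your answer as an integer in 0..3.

3

~φ = ~1 = 2
~~φ = ~2 = 1
ψ -> φ = 2 -> 1 = 2
(ψ -> φ) | ψ = 2 | 2 = 2
~~φ & ((ψ -> φ) | ψ) = 1 & 2 = 1
φ | φ = 1 | 1 = 1
φ & (φ | φ) = 1 & 1 = 1
~ψ = ~2 = 1
~ψ = ~2 = 1
~ψ | ~ψ = 1 | 1 = 1
(φ & (φ | φ)) | (~ψ | ~ψ) = 1 | 1 = 1
(~~φ & ((ψ -> φ) | ψ)) -> ((φ & (φ | φ)) | (~ψ | ~ψ)) = 1 -> 1 = 3
~ψ = ~2 = 1
φ -> ~ψ = 1 -> 1 = 3
~ψ = ~2 = 1
ψ | ~ψ = 2 | 1 = 2
φ | φ = 1 | 1 = 1
(φ | φ) & ψ = 1 & 2 = 1
(ψ | ~ψ) | ((φ | φ) & ψ) = 2 | 1 = 2
(φ -> ~ψ) | ((ψ | ~ψ) | ((φ | φ) & ψ)) = 3 | 2 = 3
((~~φ & ((ψ -> φ) | ψ)) -> ((φ & (φ | φ)) | (~ψ | ~ψ))) -> ((φ -> ~ψ) | ((ψ | ~ψ) | ((φ | φ) & ψ))) = 3 -> 3 = 3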